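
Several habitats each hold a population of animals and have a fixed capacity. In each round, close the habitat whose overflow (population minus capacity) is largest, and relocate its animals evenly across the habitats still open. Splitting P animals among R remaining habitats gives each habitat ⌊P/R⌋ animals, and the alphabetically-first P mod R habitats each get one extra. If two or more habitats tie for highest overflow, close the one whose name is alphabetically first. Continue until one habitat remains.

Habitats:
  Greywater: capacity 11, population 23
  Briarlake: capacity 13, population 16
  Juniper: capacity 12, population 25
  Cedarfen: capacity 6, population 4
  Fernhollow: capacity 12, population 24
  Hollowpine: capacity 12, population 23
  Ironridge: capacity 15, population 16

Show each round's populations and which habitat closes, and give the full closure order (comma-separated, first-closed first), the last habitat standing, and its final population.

Closure order: Juniper, Fernhollow, Greywater, Hollowpine, Briarlake, Ironridge
Last habitat: Cedarfen with 131 animals

Round 1: Briarlake=16 Cedarfen=4 Fernhollow=24 Greywater=23 Hollowpine=23 Ironridge=16 Juniper=25 → close Juniper (overflow 13)
  25÷6 = 4 each, +1 to first 1
Round 2: Briarlake=21 Cedarfen=8 Fernhollow=28 Greywater=27 Hollowpine=27 Ironridge=20 → close Fernhollow (overflow 16)
  28÷5 = 5 each, +1 to first 3
Round 3: Briarlake=27 Cedarfen=14 Greywater=33 Hollowpine=32 Ironridge=25 → close Greywater (overflow 22)
  33÷4 = 8 each, +1 to first 1
Round 4: Briarlake=36 Cedarfen=22 Hollowpine=40 Ironridge=33 → close Hollowpine (overflow 28)
  40÷3 = 13 each, +1 to first 1
Round 5: Briarlake=50 Cedarfen=35 Ironridge=46 → close Briarlake (overflow 37)
  50÷2 = 25 each, +1 to first 0
Round 6: Cedarfen=60 Ironridge=71 → close Ironridge (overflow 56)
  71÷1 = 71 each, +1 to first 0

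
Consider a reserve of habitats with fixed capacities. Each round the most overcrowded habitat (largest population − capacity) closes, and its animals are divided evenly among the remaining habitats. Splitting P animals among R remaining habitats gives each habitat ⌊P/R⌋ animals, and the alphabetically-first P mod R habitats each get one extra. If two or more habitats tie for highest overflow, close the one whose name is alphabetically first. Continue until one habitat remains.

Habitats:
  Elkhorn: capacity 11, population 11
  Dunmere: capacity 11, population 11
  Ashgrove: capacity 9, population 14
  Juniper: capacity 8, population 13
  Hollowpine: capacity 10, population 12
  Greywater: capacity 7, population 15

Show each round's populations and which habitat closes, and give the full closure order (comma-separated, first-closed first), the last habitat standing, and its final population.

Closure order: Greywater, Ashgrove, Juniper, Dunmere, Hollowpine
Last habitat: Elkhorn with 76 animals

Round 1: Ashgrove=14 Dunmere=11 Elkhorn=11 Greywater=15 Hollowpine=12 Juniper=13 → close Greywater (overflow 8)
  15÷5 = 3 each, +1 to first 0
Round 2: Ashgrove=17 Dunmere=14 Elkhorn=14 Hollowpine=15 Juniper=16 → close Ashgrove (overflow 8)
  17÷4 = 4 each, +1 to first 1
Round 3: Dunmere=19 Elkhorn=18 Hollowpine=19 Juniper=20 → close Juniper (overflow 12)
  20÷3 = 6 each, +1 to first 2
Round 4: Dunmere=26 Elkhorn=25 Hollowpine=25 → close Dunmere (overflow 15)
  26÷2 = 13 each, +1 to first 0
Round 5: Elkhorn=38 Hollowpine=38 → close Hollowpine (overflow 28)
  38÷1 = 38 each, +1 to first 0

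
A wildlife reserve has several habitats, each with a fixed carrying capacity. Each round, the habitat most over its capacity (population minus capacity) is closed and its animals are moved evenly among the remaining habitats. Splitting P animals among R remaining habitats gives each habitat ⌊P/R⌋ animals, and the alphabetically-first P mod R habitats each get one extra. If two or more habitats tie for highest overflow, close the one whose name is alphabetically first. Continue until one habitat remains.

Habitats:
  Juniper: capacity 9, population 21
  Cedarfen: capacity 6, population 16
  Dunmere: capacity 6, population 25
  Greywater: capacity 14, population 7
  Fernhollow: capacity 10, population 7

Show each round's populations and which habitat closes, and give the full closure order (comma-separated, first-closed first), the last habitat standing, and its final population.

Round 1: Cedarfen=16 Dunmere=25 Fernhollow=7 Greywater=7 Juniper=21 → close Dunmere (overflow 19)
  25÷4 = 6 each, +1 to first 1
Round 2: Cedarfen=23 Fernhollow=13 Greywater=13 Juniper=27 → close Juniper (overflow 18)
  27÷3 = 9 each, +1 to first 0
Round 3: Cedarfen=32 Fernhollow=22 Greywater=22 → close Cedarfen (overflow 26)
  32÷2 = 16 each, +1 to first 0
Round 4: Fernhollow=38 Greywater=38 → close Fernhollow (overflow 28)
  38÷1 = 38 each, +1 to first 0

Closure order: Dunmere, Juniper, Cedarfen, Fernhollow
Last habitat: Greywater with 76 animals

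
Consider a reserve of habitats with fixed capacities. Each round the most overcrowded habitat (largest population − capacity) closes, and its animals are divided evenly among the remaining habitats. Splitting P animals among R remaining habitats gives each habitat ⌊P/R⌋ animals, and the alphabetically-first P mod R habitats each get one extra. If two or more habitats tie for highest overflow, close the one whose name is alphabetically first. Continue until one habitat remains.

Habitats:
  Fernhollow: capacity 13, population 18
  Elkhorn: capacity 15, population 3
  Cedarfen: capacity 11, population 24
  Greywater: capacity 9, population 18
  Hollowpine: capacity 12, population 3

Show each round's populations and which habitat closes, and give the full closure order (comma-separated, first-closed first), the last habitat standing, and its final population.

Closure order: Cedarfen, Greywater, Fernhollow, Hollowpine
Last habitat: Elkhorn with 66 animals

Round 1: Cedarfen=24 Elkhorn=3 Fernhollow=18 Greywater=18 Hollowpine=3 → close Cedarfen (overflow 13)
  24÷4 = 6 each, +1 to first 0
Round 2: Elkhorn=9 Fernhollow=24 Greywater=24 Hollowpine=9 → close Greywater (overflow 15)
  24÷3 = 8 each, +1 to first 0
Round 3: Elkhorn=17 Fernhollow=32 Hollowpine=17 → close Fernhollow (overflow 19)
  32÷2 = 16 each, +1 to first 0
Round 4: Elkhorn=33 Hollowpine=33 → close Hollowpine (overflow 21)
  33÷1 = 33 each, +1 to first 0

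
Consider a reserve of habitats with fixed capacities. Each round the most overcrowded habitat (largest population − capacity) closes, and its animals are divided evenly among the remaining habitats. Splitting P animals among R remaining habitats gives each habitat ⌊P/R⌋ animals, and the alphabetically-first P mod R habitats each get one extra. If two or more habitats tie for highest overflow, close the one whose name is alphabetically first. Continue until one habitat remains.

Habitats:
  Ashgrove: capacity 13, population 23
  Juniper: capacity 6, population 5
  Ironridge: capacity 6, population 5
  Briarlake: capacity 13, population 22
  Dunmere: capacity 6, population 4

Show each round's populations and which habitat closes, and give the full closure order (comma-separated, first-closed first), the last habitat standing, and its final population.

Round 1: Ashgrove=23 Briarlake=22 Dunmere=4 Ironridge=5 Juniper=5 → close Ashgrove (overflow 10)
  23÷4 = 5 each, +1 to first 3
Round 2: Briarlake=28 Dunmere=10 Ironridge=11 Juniper=10 → close Briarlake (overflow 15)
  28÷3 = 9 each, +1 to first 1
Round 3: Dunmere=20 Ironridge=20 Juniper=19 → close Dunmere (overflow 14)
  20÷2 = 10 each, +1 to first 0
Round 4: Ironridge=30 Juniper=29 → close Ironridge (overflow 24)
  30÷1 = 30 each, +1 to first 0

Closure order: Ashgrove, Briarlake, Dunmere, Ironridge
Last habitat: Juniper with 59 animals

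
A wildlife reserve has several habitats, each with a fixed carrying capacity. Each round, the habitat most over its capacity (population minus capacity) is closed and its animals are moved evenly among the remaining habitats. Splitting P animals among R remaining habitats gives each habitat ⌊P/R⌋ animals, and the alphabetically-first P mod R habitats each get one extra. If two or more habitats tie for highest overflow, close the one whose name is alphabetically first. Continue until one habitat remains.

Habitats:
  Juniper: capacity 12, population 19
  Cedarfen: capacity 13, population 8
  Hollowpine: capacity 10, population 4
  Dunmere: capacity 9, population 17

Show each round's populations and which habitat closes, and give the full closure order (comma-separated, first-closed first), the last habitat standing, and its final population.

Closure order: Dunmere, Juniper, Cedarfen
Last habitat: Hollowpine with 48 animals

Round 1: Cedarfen=8 Dunmere=17 Hollowpine=4 Juniper=19 → close Dunmere (overflow 8)
  17÷3 = 5 each, +1 to first 2
Round 2: Cedarfen=14 Hollowpine=10 Juniper=24 → close Juniper (overflow 12)
  24÷2 = 12 each, +1 to first 0
Round 3: Cedarfen=26 Hollowpine=22 → close Cedarfen (overflow 13)
  26÷1 = 26 each, +1 to first 0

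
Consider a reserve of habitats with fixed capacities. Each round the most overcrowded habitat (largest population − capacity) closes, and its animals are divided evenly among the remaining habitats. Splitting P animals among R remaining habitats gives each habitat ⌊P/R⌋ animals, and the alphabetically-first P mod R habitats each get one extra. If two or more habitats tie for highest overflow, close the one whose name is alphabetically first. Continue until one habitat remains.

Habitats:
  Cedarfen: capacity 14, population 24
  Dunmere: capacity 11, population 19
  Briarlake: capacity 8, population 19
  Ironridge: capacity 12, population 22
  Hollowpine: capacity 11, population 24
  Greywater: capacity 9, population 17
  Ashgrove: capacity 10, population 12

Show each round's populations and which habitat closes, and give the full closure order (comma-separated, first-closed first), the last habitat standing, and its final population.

Closure order: Hollowpine, Briarlake, Cedarfen, Ironridge, Dunmere, Greywater
Last habitat: Ashgrove with 137 animals

Round 1: Ashgrove=12 Briarlake=19 Cedarfen=24 Dunmere=19 Greywater=17 Hollowpine=24 Ironridge=22 → close Hollowpine (overflow 13)
  24÷6 = 4 each, +1 to first 0
Round 2: Ashgrove=16 Briarlake=23 Cedarfen=28 Dunmere=23 Greywater=21 Ironridge=26 → close Briarlake (overflow 15)
  23÷5 = 4 each, +1 to first 3
Round 3: Ashgrove=21 Cedarfen=33 Dunmere=28 Greywater=25 Ironridge=30 → close Cedarfen (overflow 19)
  33÷4 = 8 each, +1 to first 1
Round 4: Ashgrove=30 Dunmere=36 Greywater=33 Ironridge=38 → close Ironridge (overflow 26)
  38÷3 = 12 each, +1 to first 2
Round 5: Ashgrove=43 Dunmere=49 Greywater=45 → close Dunmere (overflow 38)
  49÷2 = 24 each, +1 to first 1
Round 6: Ashgrove=68 Greywater=69 → close Greywater (overflow 60)
  69÷1 = 69 each, +1 to first 0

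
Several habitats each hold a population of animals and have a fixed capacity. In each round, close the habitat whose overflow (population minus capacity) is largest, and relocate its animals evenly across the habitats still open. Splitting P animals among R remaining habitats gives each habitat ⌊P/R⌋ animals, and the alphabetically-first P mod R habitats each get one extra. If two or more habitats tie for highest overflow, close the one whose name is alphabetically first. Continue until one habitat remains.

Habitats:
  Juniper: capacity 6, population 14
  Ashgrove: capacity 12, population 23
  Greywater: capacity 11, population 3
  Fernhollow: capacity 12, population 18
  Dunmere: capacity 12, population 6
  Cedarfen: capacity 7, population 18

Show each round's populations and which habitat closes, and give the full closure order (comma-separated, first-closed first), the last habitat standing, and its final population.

Closure order: Ashgrove, Cedarfen, Fernhollow, Juniper, Dunmere
Last habitat: Greywater with 82 animals

Round 1: Ashgrove=23 Cedarfen=18 Dunmere=6 Fernhollow=18 Greywater=3 Juniper=14 → close Ashgrove (overflow 11)
  23÷5 = 4 each, +1 to first 3
Round 2: Cedarfen=23 Dunmere=11 Fernhollow=23 Greywater=7 Juniper=18 → close Cedarfen (overflow 16)
  23÷4 = 5 each, +1 to first 3
Round 3: Dunmere=17 Fernhollow=29 Greywater=13 Juniper=23 → close Fernhollow (overflow 17)
  29÷3 = 9 each, +1 to first 2
Round 4: Dunmere=27 Greywater=23 Juniper=32 → close Juniper (overflow 26)
  32÷2 = 16 each, +1 to first 0
Round 5: Dunmere=43 Greywater=39 → close Dunmere (overflow 31)
  43÷1 = 43 each, +1 to first 0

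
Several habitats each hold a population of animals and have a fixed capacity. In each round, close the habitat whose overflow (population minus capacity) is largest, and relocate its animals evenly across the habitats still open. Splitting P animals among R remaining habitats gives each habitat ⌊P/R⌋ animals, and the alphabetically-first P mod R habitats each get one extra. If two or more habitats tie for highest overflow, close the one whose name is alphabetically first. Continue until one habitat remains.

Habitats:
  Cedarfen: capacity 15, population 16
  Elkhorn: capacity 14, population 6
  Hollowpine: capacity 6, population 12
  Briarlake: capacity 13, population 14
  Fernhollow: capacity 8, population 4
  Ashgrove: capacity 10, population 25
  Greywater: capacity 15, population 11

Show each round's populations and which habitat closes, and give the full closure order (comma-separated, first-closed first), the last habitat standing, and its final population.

Closure order: Ashgrove, Hollowpine, Briarlake, Cedarfen, Fernhollow, Greywater
Last habitat: Elkhorn with 88 animals

Round 1: Ashgrove=25 Briarlake=14 Cedarfen=16 Elkhorn=6 Fernhollow=4 Greywater=11 Hollowpine=12 → close Ashgrove (overflow 15)
  25÷6 = 4 each, +1 to first 1
Round 2: Briarlake=19 Cedarfen=20 Elkhorn=10 Fernhollow=8 Greywater=15 Hollowpine=16 → close Hollowpine (overflow 10)
  16÷5 = 3 each, +1 to first 1
Round 3: Briarlake=23 Cedarfen=23 Elkhorn=13 Fernhollow=11 Greywater=18 → close Briarlake (overflow 10)
  23÷4 = 5 each, +1 to first 3
Round 4: Cedarfen=29 Elkhorn=19 Fernhollow=17 Greywater=23 → close Cedarfen (overflow 14)
  29÷3 = 9 each, +1 to first 2
Round 5: Elkhorn=29 Fernhollow=27 Greywater=32 → close Fernhollow (overflow 19)
  27÷2 = 13 each, +1 to first 1
Round 6: Elkhorn=43 Greywater=45 → close Greywater (overflow 30)
  45÷1 = 45 each, +1 to first 0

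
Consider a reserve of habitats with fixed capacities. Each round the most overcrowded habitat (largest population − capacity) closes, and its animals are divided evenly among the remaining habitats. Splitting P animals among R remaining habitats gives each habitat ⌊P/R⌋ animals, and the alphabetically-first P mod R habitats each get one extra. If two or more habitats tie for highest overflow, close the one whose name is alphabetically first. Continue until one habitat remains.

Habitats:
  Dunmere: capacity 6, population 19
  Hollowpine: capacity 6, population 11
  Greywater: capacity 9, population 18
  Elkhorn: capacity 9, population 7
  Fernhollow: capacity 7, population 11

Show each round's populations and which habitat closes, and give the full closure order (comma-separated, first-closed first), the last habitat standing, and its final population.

Round 1: Dunmere=19 Elkhorn=7 Fernhollow=11 Greywater=18 Hollowpine=11 → close Dunmere (overflow 13)
  19÷4 = 4 each, +1 to first 3
Round 2: Elkhorn=12 Fernhollow=16 Greywater=23 Hollowpine=15 → close Greywater (overflow 14)
  23÷3 = 7 each, +1 to first 2
Round 3: Elkhorn=20 Fernhollow=24 Hollowpine=22 → close Fernhollow (overflow 17)
  24÷2 = 12 each, +1 to first 0
Round 4: Elkhorn=32 Hollowpine=34 → close Hollowpine (overflow 28)
  34÷1 = 34 each, +1 to first 0

Closure order: Dunmere, Greywater, Fernhollow, Hollowpine
Last habitat: Elkhorn with 66 animals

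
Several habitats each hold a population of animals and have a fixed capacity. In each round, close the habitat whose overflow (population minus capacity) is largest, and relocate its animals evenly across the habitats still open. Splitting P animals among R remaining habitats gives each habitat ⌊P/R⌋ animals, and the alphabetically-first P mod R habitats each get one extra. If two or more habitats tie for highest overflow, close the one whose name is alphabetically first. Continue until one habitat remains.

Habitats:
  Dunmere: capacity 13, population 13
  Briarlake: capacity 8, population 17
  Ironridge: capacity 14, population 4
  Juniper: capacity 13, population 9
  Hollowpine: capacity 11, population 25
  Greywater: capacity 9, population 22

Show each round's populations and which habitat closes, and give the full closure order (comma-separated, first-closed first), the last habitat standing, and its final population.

Closure order: Hollowpine, Greywater, Briarlake, Dunmere, Juniper
Last habitat: Ironridge with 90 animals

Round 1: Briarlake=17 Dunmere=13 Greywater=22 Hollowpine=25 Ironridge=4 Juniper=9 → close Hollowpine (overflow 14)
  25÷5 = 5 each, +1 to first 0
Round 2: Briarlake=22 Dunmere=18 Greywater=27 Ironridge=9 Juniper=14 → close Greywater (overflow 18)
  27÷4 = 6 each, +1 to first 3
Round 3: Briarlake=29 Dunmere=25 Ironridge=16 Juniper=20 → close Briarlake (overflow 21)
  29÷3 = 9 each, +1 to first 2
Round 4: Dunmere=35 Ironridge=26 Juniper=29 → close Dunmere (overflow 22)
  35÷2 = 17 each, +1 to first 1
Round 5: Ironridge=44 Juniper=46 → close Juniper (overflow 33)
  46÷1 = 46 each, +1 to first 0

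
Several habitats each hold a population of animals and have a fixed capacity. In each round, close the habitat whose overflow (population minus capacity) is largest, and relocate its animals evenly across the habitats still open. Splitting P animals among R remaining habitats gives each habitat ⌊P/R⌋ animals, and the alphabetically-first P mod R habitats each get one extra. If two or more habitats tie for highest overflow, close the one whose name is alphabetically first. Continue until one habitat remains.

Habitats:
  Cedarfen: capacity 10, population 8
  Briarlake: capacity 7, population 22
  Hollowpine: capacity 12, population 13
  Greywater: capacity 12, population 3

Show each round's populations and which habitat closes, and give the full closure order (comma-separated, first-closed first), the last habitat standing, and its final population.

Closure order: Briarlake, Hollowpine, Cedarfen
Last habitat: Greywater with 46 animals

Round 1: Briarlake=22 Cedarfen=8 Greywater=3 Hollowpine=13 → close Briarlake (overflow 15)
  22÷3 = 7 each, +1 to first 1
Round 2: Cedarfen=16 Greywater=10 Hollowpine=20 → close Hollowpine (overflow 8)
  20÷2 = 10 each, +1 to first 0
Round 3: Cedarfen=26 Greywater=20 → close Cedarfen (overflow 16)
  26÷1 = 26 each, +1 to first 0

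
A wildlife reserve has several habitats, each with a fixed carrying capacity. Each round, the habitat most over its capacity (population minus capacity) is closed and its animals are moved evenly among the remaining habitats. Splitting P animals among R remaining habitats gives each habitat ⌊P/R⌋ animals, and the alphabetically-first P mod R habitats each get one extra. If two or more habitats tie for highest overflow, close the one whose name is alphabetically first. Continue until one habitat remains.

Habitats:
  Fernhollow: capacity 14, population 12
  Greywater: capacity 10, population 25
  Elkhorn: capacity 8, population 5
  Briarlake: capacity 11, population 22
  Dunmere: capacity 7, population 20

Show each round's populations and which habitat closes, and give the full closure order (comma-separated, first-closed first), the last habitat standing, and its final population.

Closure order: Greywater, Dunmere, Briarlake, Elkhorn
Last habitat: Fernhollow with 84 animals

Round 1: Briarlake=22 Dunmere=20 Elkhorn=5 Fernhollow=12 Greywater=25 → close Greywater (overflow 15)
  25÷4 = 6 each, +1 to first 1
Round 2: Briarlake=29 Dunmere=26 Elkhorn=11 Fernhollow=18 → close Dunmere (overflow 19)
  26÷3 = 8 each, +1 to first 2
Round 3: Briarlake=38 Elkhorn=20 Fernhollow=26 → close Briarlake (overflow 27)
  38÷2 = 19 each, +1 to first 0
Round 4: Elkhorn=39 Fernhollow=45 → close Elkhorn (overflow 31)
  39÷1 = 39 each, +1 to first 0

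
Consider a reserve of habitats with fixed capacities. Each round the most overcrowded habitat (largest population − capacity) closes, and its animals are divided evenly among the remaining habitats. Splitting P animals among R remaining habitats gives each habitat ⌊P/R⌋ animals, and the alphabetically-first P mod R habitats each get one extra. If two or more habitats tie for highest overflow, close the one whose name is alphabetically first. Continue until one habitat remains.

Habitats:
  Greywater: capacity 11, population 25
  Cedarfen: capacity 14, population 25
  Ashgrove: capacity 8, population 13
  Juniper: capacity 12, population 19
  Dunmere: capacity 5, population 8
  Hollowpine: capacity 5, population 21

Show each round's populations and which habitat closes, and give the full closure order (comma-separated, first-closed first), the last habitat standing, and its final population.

Round 1: Ashgrove=13 Cedarfen=25 Dunmere=8 Greywater=25 Hollowpine=21 Juniper=19 → close Hollowpine (overflow 16)
  21÷5 = 4 each, +1 to first 1
Round 2: Ashgrove=18 Cedarfen=29 Dunmere=12 Greywater=29 Juniper=23 → close Greywater (overflow 18)
  29÷4 = 7 each, +1 to first 1
Round 3: Ashgrove=26 Cedarfen=36 Dunmere=19 Juniper=30 → close Cedarfen (overflow 22)
  36÷3 = 12 each, +1 to first 0
Round 4: Ashgrove=38 Dunmere=31 Juniper=42 → close Ashgrove (overflow 30)
  38÷2 = 19 each, +1 to first 0
Round 5: Dunmere=50 Juniper=61 → close Juniper (overflow 49)
  61÷1 = 61 each, +1 to first 0

Closure order: Hollowpine, Greywater, Cedarfen, Ashgrove, Juniper
Last habitat: Dunmere with 111 animals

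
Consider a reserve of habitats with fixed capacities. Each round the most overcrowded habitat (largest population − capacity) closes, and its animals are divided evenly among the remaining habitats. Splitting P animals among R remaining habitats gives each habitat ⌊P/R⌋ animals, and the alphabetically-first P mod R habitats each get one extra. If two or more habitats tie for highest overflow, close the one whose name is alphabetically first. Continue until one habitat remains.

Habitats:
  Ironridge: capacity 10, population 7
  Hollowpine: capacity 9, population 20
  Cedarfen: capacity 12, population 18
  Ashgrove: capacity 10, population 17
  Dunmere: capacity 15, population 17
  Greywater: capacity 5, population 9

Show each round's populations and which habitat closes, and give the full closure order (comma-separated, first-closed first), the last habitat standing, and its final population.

Closure order: Hollowpine, Ashgrove, Cedarfen, Greywater, Dunmere
Last habitat: Ironridge with 88 animals

Round 1: Ashgrove=17 Cedarfen=18 Dunmere=17 Greywater=9 Hollowpine=20 Ironridge=7 → close Hollowpine (overflow 11)
  20÷5 = 4 each, +1 to first 0
Round 2: Ashgrove=21 Cedarfen=22 Dunmere=21 Greywater=13 Ironridge=11 → close Ashgrove (overflow 11)
  21÷4 = 5 each, +1 to first 1
Round 3: Cedarfen=28 Dunmere=26 Greywater=18 Ironridge=16 → close Cedarfen (overflow 16)
  28÷3 = 9 each, +1 to first 1
Round 4: Dunmere=36 Greywater=27 Ironridge=25 → close Greywater (overflow 22)
  27÷2 = 13 each, +1 to first 1
Round 5: Dunmere=50 Ironridge=38 → close Dunmere (overflow 35)
  50÷1 = 50 each, +1 to first 0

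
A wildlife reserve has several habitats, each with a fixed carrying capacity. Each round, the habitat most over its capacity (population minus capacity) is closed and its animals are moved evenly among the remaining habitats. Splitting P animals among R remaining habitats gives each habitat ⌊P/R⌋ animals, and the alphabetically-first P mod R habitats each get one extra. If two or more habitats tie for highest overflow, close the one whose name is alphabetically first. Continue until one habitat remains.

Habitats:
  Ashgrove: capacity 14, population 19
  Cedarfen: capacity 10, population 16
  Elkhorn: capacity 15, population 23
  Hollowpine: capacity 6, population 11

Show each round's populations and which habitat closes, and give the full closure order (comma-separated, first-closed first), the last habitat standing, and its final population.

Round 1: Ashgrove=19 Cedarfen=16 Elkhorn=23 Hollowpine=11 → close Elkhorn (overflow 8)
  23÷3 = 7 each, +1 to first 2
Round 2: Ashgrove=27 Cedarfen=24 Hollowpine=18 → close Cedarfen (overflow 14)
  24÷2 = 12 each, +1 to first 0
Round 3: Ashgrove=39 Hollowpine=30 → close Ashgrove (overflow 25)
  39÷1 = 39 each, +1 to first 0

Closure order: Elkhorn, Cedarfen, Ashgrove
Last habitat: Hollowpine with 69 animals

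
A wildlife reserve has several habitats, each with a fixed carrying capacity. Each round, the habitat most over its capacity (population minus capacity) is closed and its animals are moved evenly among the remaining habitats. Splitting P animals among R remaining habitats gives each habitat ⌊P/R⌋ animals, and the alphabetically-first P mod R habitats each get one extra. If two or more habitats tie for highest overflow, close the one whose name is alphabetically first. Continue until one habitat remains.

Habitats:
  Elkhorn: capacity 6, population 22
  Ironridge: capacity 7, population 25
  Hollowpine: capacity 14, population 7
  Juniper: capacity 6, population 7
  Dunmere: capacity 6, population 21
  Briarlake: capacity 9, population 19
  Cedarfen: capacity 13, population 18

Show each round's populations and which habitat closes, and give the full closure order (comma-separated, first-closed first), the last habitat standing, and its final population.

Closure order: Ironridge, Elkhorn, Dunmere, Briarlake, Cedarfen, Juniper
Last habitat: Hollowpine with 119 animals

Round 1: Briarlake=19 Cedarfen=18 Dunmere=21 Elkhorn=22 Hollowpine=7 Ironridge=25 Juniper=7 → close Ironridge (overflow 18)
  25÷6 = 4 each, +1 to first 1
Round 2: Briarlake=24 Cedarfen=22 Dunmere=25 Elkhorn=26 Hollowpine=11 Juniper=11 → close Elkhorn (overflow 20)
  26÷5 = 5 each, +1 to first 1
Round 3: Briarlake=30 Cedarfen=27 Dunmere=30 Hollowpine=16 Juniper=16 → close Dunmere (overflow 24)
  30÷4 = 7 each, +1 to first 2
Round 4: Briarlake=38 Cedarfen=35 Hollowpine=23 Juniper=23 → close Briarlake (overflow 29)
  38÷3 = 12 each, +1 to first 2
Round 5: Cedarfen=48 Hollowpine=36 Juniper=35 → close Cedarfen (overflow 35)
  48÷2 = 24 each, +1 to first 0
Round 6: Hollowpine=60 Juniper=59 → close Juniper (overflow 53)
  59÷1 = 59 each, +1 to first 0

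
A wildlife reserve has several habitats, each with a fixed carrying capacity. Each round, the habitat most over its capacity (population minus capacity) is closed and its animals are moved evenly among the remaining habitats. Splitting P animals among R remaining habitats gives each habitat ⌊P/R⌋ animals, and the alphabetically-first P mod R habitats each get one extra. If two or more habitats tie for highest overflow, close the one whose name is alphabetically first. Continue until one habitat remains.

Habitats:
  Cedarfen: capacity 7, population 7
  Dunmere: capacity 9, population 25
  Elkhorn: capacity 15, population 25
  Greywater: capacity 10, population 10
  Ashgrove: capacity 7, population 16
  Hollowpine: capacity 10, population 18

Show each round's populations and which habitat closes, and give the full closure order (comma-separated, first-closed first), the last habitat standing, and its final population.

Round 1: Ashgrove=16 Cedarfen=7 Dunmere=25 Elkhorn=25 Greywater=10 Hollowpine=18 → close Dunmere (overflow 16)
  25÷5 = 5 each, +1 to first 0
Round 2: Ashgrove=21 Cedarfen=12 Elkhorn=30 Greywater=15 Hollowpine=23 → close Elkhorn (overflow 15)
  30÷4 = 7 each, +1 to first 2
Round 3: Ashgrove=29 Cedarfen=20 Greywater=22 Hollowpine=30 → close Ashgrove (overflow 22)
  29÷3 = 9 each, +1 to first 2
Round 4: Cedarfen=30 Greywater=32 Hollowpine=39 → close Hollowpine (overflow 29)
  39÷2 = 19 each, +1 to first 1
Round 5: Cedarfen=50 Greywater=51 → close Cedarfen (overflow 43)
  50÷1 = 50 each, +1 to first 0

Closure order: Dunmere, Elkhorn, Ashgrove, Hollowpine, Cedarfen
Last habitat: Greywater with 101 animals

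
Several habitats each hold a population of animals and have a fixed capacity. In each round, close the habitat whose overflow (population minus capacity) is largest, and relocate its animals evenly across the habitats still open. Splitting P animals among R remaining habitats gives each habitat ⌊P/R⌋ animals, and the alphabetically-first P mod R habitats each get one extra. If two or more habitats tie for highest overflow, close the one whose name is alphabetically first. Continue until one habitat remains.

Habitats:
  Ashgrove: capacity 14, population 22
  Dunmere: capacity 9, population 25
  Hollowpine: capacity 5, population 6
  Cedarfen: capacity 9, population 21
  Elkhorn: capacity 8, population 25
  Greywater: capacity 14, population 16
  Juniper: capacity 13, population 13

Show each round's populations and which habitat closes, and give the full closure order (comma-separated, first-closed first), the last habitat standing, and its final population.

Closure order: Elkhorn, Dunmere, Cedarfen, Ashgrove, Greywater, Hollowpine
Last habitat: Juniper with 128 animals

Round 1: Ashgrove=22 Cedarfen=21 Dunmere=25 Elkhorn=25 Greywater=16 Hollowpine=6 Juniper=13 → close Elkhorn (overflow 17)
  25÷6 = 4 each, +1 to first 1
Round 2: Ashgrove=27 Cedarfen=25 Dunmere=29 Greywater=20 Hollowpine=10 Juniper=17 → close Dunmere (overflow 20)
  29÷5 = 5 each, +1 to first 4
Round 3: Ashgrove=33 Cedarfen=31 Greywater=26 Hollowpine=16 Juniper=22 → close Cedarfen (overflow 22)
  31÷4 = 7 each, +1 to first 3
Round 4: Ashgrove=41 Greywater=34 Hollowpine=24 Juniper=29 → close Ashgrove (overflow 27)
  41÷3 = 13 each, +1 to first 2
Round 5: Greywater=48 Hollowpine=38 Juniper=42 → close Greywater (overflow 34)
  48÷2 = 24 each, +1 to first 0
Round 6: Hollowpine=62 Juniper=66 → close Hollowpine (overflow 57)
  62÷1 = 62 each, +1 to first 0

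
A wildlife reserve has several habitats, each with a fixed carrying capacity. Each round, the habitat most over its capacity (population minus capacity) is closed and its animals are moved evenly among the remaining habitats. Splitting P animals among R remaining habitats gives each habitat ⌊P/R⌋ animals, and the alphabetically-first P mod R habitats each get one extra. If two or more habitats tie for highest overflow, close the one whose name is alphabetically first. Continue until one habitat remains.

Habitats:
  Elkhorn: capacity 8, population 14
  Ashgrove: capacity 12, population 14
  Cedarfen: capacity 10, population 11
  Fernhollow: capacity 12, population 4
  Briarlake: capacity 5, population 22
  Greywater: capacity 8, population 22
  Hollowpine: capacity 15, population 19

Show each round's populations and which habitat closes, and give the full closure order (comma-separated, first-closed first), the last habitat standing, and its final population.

Closure order: Briarlake, Greywater, Elkhorn, Ashgrove, Cedarfen, Hollowpine
Last habitat: Fernhollow with 106 animals

Round 1: Ashgrove=14 Briarlake=22 Cedarfen=11 Elkhorn=14 Fernhollow=4 Greywater=22 Hollowpine=19 → close Briarlake (overflow 17)
  22÷6 = 3 each, +1 to first 4
Round 2: Ashgrove=18 Cedarfen=15 Elkhorn=18 Fernhollow=8 Greywater=25 Hollowpine=22 → close Greywater (overflow 17)
  25÷5 = 5 each, +1 to first 0
Round 3: Ashgrove=23 Cedarfen=20 Elkhorn=23 Fernhollow=13 Hollowpine=27 → close Elkhorn (overflow 15)
  23÷4 = 5 each, +1 to first 3
Round 4: Ashgrove=29 Cedarfen=26 Fernhollow=19 Hollowpine=32 → close Ashgrove (overflow 17)
  29÷3 = 9 each, +1 to first 2
Round 5: Cedarfen=36 Fernhollow=29 Hollowpine=41 → close Cedarfen (overflow 26)
  36÷2 = 18 each, +1 to first 0
Round 6: Fernhollow=47 Hollowpine=59 → close Hollowpine (overflow 44)
  59÷1 = 59 each, +1 to first 0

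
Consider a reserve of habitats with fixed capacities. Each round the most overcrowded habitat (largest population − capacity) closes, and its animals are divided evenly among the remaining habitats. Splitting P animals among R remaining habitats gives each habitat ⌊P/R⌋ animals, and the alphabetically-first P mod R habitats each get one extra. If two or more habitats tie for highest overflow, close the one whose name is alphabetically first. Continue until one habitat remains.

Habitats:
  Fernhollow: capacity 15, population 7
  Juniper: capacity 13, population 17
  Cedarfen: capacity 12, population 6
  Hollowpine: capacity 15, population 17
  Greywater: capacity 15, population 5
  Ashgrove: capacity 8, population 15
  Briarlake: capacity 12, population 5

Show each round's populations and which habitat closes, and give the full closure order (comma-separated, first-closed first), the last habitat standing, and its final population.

Closure order: Ashgrove, Juniper, Hollowpine, Cedarfen, Briarlake, Fernhollow
Last habitat: Greywater with 72 animals

Round 1: Ashgrove=15 Briarlake=5 Cedarfen=6 Fernhollow=7 Greywater=5 Hollowpine=17 Juniper=17 → close Ashgrove (overflow 7)
  15÷6 = 2 each, +1 to first 3
Round 2: Briarlake=8 Cedarfen=9 Fernhollow=10 Greywater=7 Hollowpine=19 Juniper=19 → close Juniper (overflow 6)
  19÷5 = 3 each, +1 to first 4
Round 3: Briarlake=12 Cedarfen=13 Fernhollow=14 Greywater=11 Hollowpine=22 → close Hollowpine (overflow 7)
  22÷4 = 5 each, +1 to first 2
Round 4: Briarlake=18 Cedarfen=19 Fernhollow=19 Greywater=16 → close Cedarfen (overflow 7)
  19÷3 = 6 each, +1 to first 1
Round 5: Briarlake=25 Fernhollow=25 Greywater=22 → close Briarlake (overflow 13)
  25÷2 = 12 each, +1 to first 1
Round 6: Fernhollow=38 Greywater=34 → close Fernhollow (overflow 23)
  38÷1 = 38 each, +1 to first 0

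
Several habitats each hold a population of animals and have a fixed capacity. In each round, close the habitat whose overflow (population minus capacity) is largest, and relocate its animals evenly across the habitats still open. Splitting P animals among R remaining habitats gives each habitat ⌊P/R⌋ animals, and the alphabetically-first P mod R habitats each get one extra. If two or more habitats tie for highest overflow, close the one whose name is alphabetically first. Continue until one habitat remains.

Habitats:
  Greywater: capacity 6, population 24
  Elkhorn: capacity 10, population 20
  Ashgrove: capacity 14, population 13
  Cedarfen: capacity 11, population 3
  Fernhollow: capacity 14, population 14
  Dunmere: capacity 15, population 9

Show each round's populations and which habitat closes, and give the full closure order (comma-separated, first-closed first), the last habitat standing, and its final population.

Round 1: Ashgrove=13 Cedarfen=3 Dunmere=9 Elkhorn=20 Fernhollow=14 Greywater=24 → close Greywater (overflow 18)
  24÷5 = 4 each, +1 to first 4
Round 2: Ashgrove=18 Cedarfen=8 Dunmere=14 Elkhorn=25 Fernhollow=18 → close Elkhorn (overflow 15)
  25÷4 = 6 each, +1 to first 1
Round 3: Ashgrove=25 Cedarfen=14 Dunmere=20 Fernhollow=24 → close Ashgrove (overflow 11)
  25÷3 = 8 each, +1 to first 1
Round 4: Cedarfen=23 Dunmere=28 Fernhollow=32 → close Fernhollow (overflow 18)
  32÷2 = 16 each, +1 to first 0
Round 5: Cedarfen=39 Dunmere=44 → close Dunmere (overflow 29)
  44÷1 = 44 each, +1 to first 0

Closure order: Greywater, Elkhorn, Ashgrove, Fernhollow, Dunmere
Last habitat: Cedarfen with 83 animals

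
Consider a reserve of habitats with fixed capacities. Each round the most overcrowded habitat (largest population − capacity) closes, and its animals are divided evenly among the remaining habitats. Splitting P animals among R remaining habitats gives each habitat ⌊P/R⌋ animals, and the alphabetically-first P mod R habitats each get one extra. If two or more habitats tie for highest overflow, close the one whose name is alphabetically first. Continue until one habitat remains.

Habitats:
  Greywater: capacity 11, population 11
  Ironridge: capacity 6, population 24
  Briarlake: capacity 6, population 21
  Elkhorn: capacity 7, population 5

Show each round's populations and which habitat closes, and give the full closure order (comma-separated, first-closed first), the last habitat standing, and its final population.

Round 1: Briarlake=21 Elkhorn=5 Greywater=11 Ironridge=24 → close Ironridge (overflow 18)
  24÷3 = 8 each, +1 to first 0
Round 2: Briarlake=29 Elkhorn=13 Greywater=19 → close Briarlake (overflow 23)
  29÷2 = 14 each, +1 to first 1
Round 3: Elkhorn=28 Greywater=33 → close Greywater (overflow 22)
  33÷1 = 33 each, +1 to first 0

Closure order: Ironridge, Briarlake, Greywater
Last habitat: Elkhorn with 61 animals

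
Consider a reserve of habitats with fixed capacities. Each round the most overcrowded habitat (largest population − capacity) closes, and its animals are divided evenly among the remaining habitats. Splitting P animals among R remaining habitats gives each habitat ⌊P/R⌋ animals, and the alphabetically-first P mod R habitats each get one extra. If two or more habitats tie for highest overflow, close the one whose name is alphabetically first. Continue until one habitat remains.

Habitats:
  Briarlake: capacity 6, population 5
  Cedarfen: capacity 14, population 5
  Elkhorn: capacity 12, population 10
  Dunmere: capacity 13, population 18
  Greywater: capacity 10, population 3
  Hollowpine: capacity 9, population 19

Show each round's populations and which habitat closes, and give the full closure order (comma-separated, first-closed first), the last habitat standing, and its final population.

Round 1: Briarlake=5 Cedarfen=5 Dunmere=18 Elkhorn=10 Greywater=3 Hollowpine=19 → close Hollowpine (overflow 10)
  19÷5 = 3 each, +1 to first 4
Round 2: Briarlake=9 Cedarfen=9 Dunmere=22 Elkhorn=14 Greywater=6 → close Dunmere (overflow 9)
  22÷4 = 5 each, +1 to first 2
Round 3: Briarlake=15 Cedarfen=15 Elkhorn=19 Greywater=11 → close Briarlake (overflow 9)
  15÷3 = 5 each, +1 to first 0
Round 4: Cedarfen=20 Elkhorn=24 Greywater=16 → close Elkhorn (overflow 12)
  24÷2 = 12 each, +1 to first 0
Round 5: Cedarfen=32 Greywater=28 → close Cedarfen (overflow 18)
  32÷1 = 32 each, +1 to first 0

Closure order: Hollowpine, Dunmere, Briarlake, Elkhorn, Cedarfen
Last habitat: Greywater with 60 animals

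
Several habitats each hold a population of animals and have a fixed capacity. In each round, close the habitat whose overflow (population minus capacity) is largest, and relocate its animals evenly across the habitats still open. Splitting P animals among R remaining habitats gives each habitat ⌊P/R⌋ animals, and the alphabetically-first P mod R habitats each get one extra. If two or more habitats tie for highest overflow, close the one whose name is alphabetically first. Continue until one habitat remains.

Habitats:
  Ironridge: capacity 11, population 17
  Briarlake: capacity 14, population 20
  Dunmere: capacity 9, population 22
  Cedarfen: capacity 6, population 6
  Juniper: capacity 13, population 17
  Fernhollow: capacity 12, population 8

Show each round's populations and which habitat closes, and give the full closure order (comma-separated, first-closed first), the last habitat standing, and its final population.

Closure order: Dunmere, Briarlake, Ironridge, Juniper, Cedarfen
Last habitat: Fernhollow with 90 animals

Round 1: Briarlake=20 Cedarfen=6 Dunmere=22 Fernhollow=8 Ironridge=17 Juniper=17 → close Dunmere (overflow 13)
  22÷5 = 4 each, +1 to first 2
Round 2: Briarlake=25 Cedarfen=11 Fernhollow=12 Ironridge=21 Juniper=21 → close Briarlake (overflow 11)
  25÷4 = 6 each, +1 to first 1
Round 3: Cedarfen=18 Fernhollow=18 Ironridge=27 Juniper=27 → close Ironridge (overflow 16)
  27÷3 = 9 each, +1 to first 0
Round 4: Cedarfen=27 Fernhollow=27 Juniper=36 → close Juniper (overflow 23)
  36÷2 = 18 each, +1 to first 0
Round 5: Cedarfen=45 Fernhollow=45 → close Cedarfen (overflow 39)
  45÷1 = 45 each, +1 to first 0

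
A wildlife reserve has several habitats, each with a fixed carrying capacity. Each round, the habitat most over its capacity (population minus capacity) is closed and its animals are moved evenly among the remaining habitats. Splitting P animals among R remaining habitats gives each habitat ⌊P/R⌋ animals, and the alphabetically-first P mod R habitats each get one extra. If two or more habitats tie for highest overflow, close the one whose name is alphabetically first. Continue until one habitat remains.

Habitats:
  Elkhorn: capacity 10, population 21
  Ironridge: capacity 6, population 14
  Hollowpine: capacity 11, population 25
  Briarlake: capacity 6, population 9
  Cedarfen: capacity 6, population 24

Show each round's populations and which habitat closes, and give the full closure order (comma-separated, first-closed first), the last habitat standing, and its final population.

Closure order: Cedarfen, Hollowpine, Elkhorn, Ironridge
Last habitat: Briarlake with 93 animals

Round 1: Briarlake=9 Cedarfen=24 Elkhorn=21 Hollowpine=25 Ironridge=14 → close Cedarfen (overflow 18)
  24÷4 = 6 each, +1 to first 0
Round 2: Briarlake=15 Elkhorn=27 Hollowpine=31 Ironridge=20 → close Hollowpine (overflow 20)
  31÷3 = 10 each, +1 to first 1
Round 3: Briarlake=26 Elkhorn=37 Ironridge=30 → close Elkhorn (overflow 27)
  37÷2 = 18 each, +1 to first 1
Round 4: Briarlake=45 Ironridge=48 → close Ironridge (overflow 42)
  48÷1 = 48 each, +1 to first 0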